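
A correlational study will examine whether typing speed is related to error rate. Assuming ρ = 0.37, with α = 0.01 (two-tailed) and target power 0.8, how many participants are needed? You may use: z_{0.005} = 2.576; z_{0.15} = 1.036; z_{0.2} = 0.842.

n = 81

Fisher's z: C = ½·ln((1+r)/(1−r)) = ½·ln(2.1746) = 0.3884.
n = ((z_{α/2} + z_β)/C)² + 3.
(2.576 + 0.842) / 0.3884 = 3.418 / 0.3884 = 8.800.
n = 8.800² + 3 = 77.44 + 3 = 80.4.
Round up.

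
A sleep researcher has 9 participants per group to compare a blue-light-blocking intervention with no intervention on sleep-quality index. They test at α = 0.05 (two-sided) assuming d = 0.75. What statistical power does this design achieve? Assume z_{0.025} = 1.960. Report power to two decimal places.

For two equal groups, power = Φ(d·√(n/2) − z_{α/2}).
d·√(n/2) = 0.75 × √(9/2) = 0.75 × 2.121 = 1.591.
z_β = 1.591 − 1.960 = -0.369.
Power = Φ(-0.369) = 0.356.

power ≈ 0.36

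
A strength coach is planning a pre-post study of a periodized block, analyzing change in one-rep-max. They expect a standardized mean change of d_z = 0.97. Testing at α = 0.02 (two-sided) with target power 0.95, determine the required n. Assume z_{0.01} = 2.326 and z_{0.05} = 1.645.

n = 17 pairs

For a paired (one-sample on differences) test: n = ((z_{α/2} + z_β) / d)².
z_{α/2} + z_β = 2.326 + 1.645 = 3.971.
n = (3.971 / 0.97)² = 4.094² = 16.76.
Round up.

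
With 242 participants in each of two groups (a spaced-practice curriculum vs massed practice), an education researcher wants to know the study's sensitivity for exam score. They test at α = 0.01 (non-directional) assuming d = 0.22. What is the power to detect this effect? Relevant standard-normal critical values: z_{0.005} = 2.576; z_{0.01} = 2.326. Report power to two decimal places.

For two equal groups, power = Φ(d·√(n/2) − z_{α/2}).
d·√(n/2) = 0.22 × √(242/2) = 0.22 × 11.000 = 2.420.
z_β = 2.420 − 2.576 = -0.156.
Power = Φ(-0.156) = 0.438.

power ≈ 0.44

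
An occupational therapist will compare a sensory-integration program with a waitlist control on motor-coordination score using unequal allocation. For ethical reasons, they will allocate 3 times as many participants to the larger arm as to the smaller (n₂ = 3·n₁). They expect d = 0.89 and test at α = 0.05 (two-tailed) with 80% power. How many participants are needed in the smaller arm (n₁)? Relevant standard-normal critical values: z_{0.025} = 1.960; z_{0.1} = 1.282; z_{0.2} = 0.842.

With allocation ratio k = n₂/n₁ = 3, Var(x̄₁−x̄₂) = σ²(1/n₁ + 1/(k·n₁)) = σ²·(k+1)/(k·n₁).
So n₁ = (1 + 1/k)·((z_{α/2} + z_β)/d)² = 1.333 × (2.802/0.89)².
n₁ = 1.333 × 9.91 = 13.2.
Round up: n₁ = 14, giving n₂ = 3 × 14 = 42.

n₁ = 14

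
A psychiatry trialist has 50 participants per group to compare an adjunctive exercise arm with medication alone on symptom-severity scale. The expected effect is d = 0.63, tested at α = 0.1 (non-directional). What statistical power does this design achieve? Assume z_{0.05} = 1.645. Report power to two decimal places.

For two equal groups, power = Φ(d·√(n/2) − z_{α/2}).
d·√(n/2) = 0.63 × √(50/2) = 0.63 × 5.000 = 3.150.
z_β = 3.150 − 1.645 = 1.505.
Power = Φ(1.505) = 0.934.

power ≈ 0.93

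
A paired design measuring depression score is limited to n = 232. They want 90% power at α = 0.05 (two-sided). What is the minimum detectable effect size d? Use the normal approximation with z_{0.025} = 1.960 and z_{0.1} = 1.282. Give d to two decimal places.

d_min ≈ 0.21

For a single sample (or paired design) of n = 232: d_min = (z_{α/2} + z_β)/√n.
z-sum = 1.960 + 1.282 = 3.242.
d_min = 3.242 / √232 = 3.242 / 15.232 = 0.213.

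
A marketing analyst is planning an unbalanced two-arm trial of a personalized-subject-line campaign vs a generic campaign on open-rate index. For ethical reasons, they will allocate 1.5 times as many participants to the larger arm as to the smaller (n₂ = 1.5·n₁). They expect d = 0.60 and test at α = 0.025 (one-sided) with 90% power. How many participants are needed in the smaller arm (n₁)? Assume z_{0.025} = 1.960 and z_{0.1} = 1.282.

With allocation ratio k = n₂/n₁ = 1.5, Var(x̄₁−x̄₂) = σ²(1/n₁ + 1/(k·n₁)) = σ²·(k+1)/(k·n₁).
So n₁ = (1 + 1/k)·((z_{α} + z_β)/d)² = 1.667 × (3.242/0.60)².
n₁ = 1.667 × 29.20 = 48.7.
Round up: n₁ = 49, giving n₂ = ⌈1.5 × 49⌉ = ⌈73.5⌉ = 74.

n₁ = 49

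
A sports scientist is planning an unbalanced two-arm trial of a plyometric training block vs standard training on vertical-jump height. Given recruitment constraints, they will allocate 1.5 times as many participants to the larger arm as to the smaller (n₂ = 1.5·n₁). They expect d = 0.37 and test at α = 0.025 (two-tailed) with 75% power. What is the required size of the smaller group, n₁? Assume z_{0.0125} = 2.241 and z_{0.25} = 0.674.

n₁ = 104

With allocation ratio k = n₂/n₁ = 1.5, Var(x̄₁−x̄₂) = σ²(1/n₁ + 1/(k·n₁)) = σ²·(k+1)/(k·n₁).
So n₁ = (1 + 1/k)·((z_{α/2} + z_β)/d)² = 1.667 × (2.915/0.37)².
n₁ = 1.667 × 62.07 = 103.4.
Round up: n₁ = 104, giving n₂ = 1.5 × 104 = 156.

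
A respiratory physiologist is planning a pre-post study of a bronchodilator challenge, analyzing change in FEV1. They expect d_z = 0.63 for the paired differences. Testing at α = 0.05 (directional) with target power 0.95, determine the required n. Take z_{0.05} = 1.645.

For a paired (one-sample on differences) test: n = ((z_{α} + z_β) / d)².
z_{α} + z_β = 1.645 + 1.645 = 3.290.
n = (3.290 / 0.63)² = 5.222² = 27.27.
Round up.

n = 28 pairs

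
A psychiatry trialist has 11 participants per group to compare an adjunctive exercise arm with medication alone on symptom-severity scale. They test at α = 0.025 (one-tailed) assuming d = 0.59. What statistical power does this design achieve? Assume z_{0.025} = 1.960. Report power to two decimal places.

For two equal groups, power = Φ(d·√(n/2) − z_{α}).
d·√(n/2) = 0.59 × √(11/2) = 0.59 × 2.345 = 1.384.
z_β = 1.384 − 1.960 = -0.576.
Power = Φ(-0.576) = 0.282.

power ≈ 0.28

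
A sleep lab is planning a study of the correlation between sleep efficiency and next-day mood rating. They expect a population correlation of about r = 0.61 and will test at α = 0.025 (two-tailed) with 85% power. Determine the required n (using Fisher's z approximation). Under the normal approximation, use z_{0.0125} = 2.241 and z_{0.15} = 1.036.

n = 25

Fisher's z: C = ½·ln((1+r)/(1−r)) = ½·ln(4.1282) = 0.7089.
n = ((z_{α/2} + z_β)/C)² + 3.
(2.241 + 1.036) / 0.7089 = 3.277 / 0.7089 = 4.623.
n = 4.623² + 3 = 21.37 + 3 = 24.4.
Round up.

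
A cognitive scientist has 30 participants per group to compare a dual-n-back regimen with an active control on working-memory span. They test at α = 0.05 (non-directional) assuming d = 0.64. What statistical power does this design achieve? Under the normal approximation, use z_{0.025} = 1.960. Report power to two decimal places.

For two equal groups, power = Φ(d·√(n/2) − z_{α/2}).
d·√(n/2) = 0.64 × √(30/2) = 0.64 × 3.873 = 2.479.
z_β = 2.479 − 1.960 = 0.519.
Power = Φ(0.519) = 0.698.

power ≈ 0.70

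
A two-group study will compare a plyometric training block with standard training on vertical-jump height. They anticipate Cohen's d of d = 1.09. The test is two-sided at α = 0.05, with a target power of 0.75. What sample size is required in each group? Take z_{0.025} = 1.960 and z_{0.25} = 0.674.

For two independent groups with equal n: n = 2·((z_{α/2} + z_β) / d)².
z_{α/2} + z_β = 1.960 + 0.674 = 2.634.
n = 2 × (2.634 / 1.09)² = 2 × 2.417² = 2 × 5.84 = 11.7.
Round up to the next whole participant.

n = 12 per group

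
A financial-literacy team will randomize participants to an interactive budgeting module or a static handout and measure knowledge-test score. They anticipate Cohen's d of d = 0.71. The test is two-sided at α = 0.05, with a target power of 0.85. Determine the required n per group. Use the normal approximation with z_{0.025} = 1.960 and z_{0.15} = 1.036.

For two independent groups with equal n: n = 2·((z_{α/2} + z_β) / d)².
z_{α/2} + z_β = 1.960 + 1.036 = 2.996.
n = 2 × (2.996 / 0.71)² = 2 × 4.220² = 2 × 17.81 = 35.6.
Round up to the next whole participant.

n = 36 per group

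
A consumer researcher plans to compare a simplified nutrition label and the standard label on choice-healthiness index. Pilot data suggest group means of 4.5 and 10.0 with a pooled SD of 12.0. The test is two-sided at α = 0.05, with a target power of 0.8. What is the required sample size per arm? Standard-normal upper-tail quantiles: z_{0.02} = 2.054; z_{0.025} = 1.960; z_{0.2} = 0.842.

Cohen's d = |M₁ − M₂| / SD_pooled = |4.5 − 10.0| / 12.0 = 5.5 / 12.0 = 0.458.
For two independent groups with equal n: n = 2·((z_{α/2} + z_β) / d)².
z_{α/2} + z_β = 1.960 + 0.842 = 2.802.
n = 2 × (2.802 / 0.458)² = 2 × 6.118² = 2 × 37.43 = 74.9.
Round up to the next whole participant.

n = 75 per group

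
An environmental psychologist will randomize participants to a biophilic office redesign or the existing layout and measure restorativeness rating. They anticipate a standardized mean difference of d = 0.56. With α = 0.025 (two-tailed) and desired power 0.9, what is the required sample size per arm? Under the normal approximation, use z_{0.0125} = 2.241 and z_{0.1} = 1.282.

n = 80 per group

For two independent groups with equal n: n = 2·((z_{α/2} + z_β) / d)².
z_{α/2} + z_β = 2.241 + 1.282 = 3.523.
n = 2 × (3.523 / 0.56)² = 2 × 6.291² = 2 × 39.58 = 79.2.
Round up to the next whole participant.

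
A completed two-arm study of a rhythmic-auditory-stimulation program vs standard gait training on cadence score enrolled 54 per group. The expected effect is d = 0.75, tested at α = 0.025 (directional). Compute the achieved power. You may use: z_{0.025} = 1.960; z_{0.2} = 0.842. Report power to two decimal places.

For two equal groups, power = Φ(d·√(n/2) − z_{α}).
d·√(n/2) = 0.75 × √(54/2) = 0.75 × 5.196 = 3.897.
z_β = 3.897 − 1.960 = 1.937.
Power = Φ(1.937) = 0.974.

power ≈ 0.97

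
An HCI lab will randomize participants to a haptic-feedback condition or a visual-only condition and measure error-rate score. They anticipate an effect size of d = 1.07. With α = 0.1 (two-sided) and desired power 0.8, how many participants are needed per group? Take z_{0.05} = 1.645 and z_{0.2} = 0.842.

n = 11 per group

For two independent groups with equal n: n = 2·((z_{α/2} + z_β) / d)².
z_{α/2} + z_β = 1.645 + 0.842 = 2.487.
n = 2 × (2.487 / 1.07)² = 2 × 2.324² = 2 × 5.40 = 10.8.
Round up to the next whole participant.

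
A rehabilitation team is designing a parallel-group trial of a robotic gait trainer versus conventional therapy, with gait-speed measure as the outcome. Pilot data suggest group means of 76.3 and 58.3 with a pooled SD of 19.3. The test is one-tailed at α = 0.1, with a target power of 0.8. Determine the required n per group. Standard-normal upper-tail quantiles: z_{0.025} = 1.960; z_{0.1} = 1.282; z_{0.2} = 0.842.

Cohen's d = |M₁ − M₂| / SD_pooled = |76.3 − 58.3| / 19.3 = 18.0 / 19.3 = 0.933.
For two independent groups with equal n: n = 2·((z_{α} + z_β) / d)².
z_{α} + z_β = 1.282 + 0.842 = 2.124.
n = 2 × (2.124 / 0.933)² = 2 × 2.277² = 2 × 5.18 = 10.4.
Round up to the next whole participant.

n = 11 per group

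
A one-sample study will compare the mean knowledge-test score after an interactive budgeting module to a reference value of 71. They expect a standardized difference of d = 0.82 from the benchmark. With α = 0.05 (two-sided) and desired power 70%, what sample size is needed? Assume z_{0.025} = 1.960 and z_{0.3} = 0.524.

For a one-sample test: n = ((z_{α/2} + z_β) / d)².
z_{α/2} + z_β = 1.960 + 0.524 = 2.484.
n = (2.484 / 0.82)² = 3.029² = 9.18.
Round up.

n = 10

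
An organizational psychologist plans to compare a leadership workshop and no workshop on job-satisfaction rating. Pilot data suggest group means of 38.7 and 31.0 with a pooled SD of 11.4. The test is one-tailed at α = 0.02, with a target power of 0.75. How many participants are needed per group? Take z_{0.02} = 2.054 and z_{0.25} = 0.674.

Cohen's d = |M₁ − M₂| / SD_pooled = |38.7 − 31.0| / 11.4 = 7.7 / 11.4 = 0.675.
For two independent groups with equal n: n = 2·((z_{α} + z_β) / d)².
z_{α} + z_β = 2.054 + 0.674 = 2.728.
n = 2 × (2.728 / 0.675)² = 2 × 4.041² = 2 × 16.33 = 32.7.
Round up to the next whole participant.

n = 33 per group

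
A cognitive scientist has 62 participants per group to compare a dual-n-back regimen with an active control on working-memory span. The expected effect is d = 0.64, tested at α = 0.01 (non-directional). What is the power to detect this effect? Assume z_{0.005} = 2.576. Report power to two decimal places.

power ≈ 0.84

For two equal groups, power = Φ(d·√(n/2) − z_{α/2}).
d·√(n/2) = 0.64 × √(62/2) = 0.64 × 5.568 = 3.563.
z_β = 3.563 − 2.576 = 0.987.
Power = Φ(0.987) = 0.838.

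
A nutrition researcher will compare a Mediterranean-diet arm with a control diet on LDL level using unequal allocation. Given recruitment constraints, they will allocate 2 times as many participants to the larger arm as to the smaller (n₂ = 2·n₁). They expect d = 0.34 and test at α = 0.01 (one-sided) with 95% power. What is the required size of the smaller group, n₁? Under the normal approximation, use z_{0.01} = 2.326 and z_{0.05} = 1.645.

With allocation ratio k = n₂/n₁ = 2, Var(x̄₁−x̄₂) = σ²(1/n₁ + 1/(k·n₁)) = σ²·(k+1)/(k·n₁).
So n₁ = (1 + 1/k)·((z_{α} + z_β)/d)² = 1.500 × (3.971/0.34)².
n₁ = 1.500 × 136.41 = 204.6.
Round up: n₁ = 205, giving n₂ = 2 × 205 = 410.

n₁ = 205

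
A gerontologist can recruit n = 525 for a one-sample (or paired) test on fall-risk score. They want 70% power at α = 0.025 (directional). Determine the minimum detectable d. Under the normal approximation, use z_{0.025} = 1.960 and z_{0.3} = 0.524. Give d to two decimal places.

d_min ≈ 0.11

For a single sample (or paired design) of n = 525: d_min = (z_{α} + z_β)/√n.
z-sum = 1.960 + 0.524 = 2.484.
d_min = 2.484 / √525 = 2.484 / 22.913 = 0.108.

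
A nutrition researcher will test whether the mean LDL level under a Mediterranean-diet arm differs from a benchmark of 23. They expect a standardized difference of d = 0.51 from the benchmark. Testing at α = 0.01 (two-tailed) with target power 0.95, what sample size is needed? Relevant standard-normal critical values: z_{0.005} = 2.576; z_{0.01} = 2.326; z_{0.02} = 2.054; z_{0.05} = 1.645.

For a one-sample test: n = ((z_{α/2} + z_β) / d)².
z_{α/2} + z_β = 2.576 + 1.645 = 4.221.
n = (4.221 / 0.51)² = 8.276² = 68.50.
Round up.

n = 69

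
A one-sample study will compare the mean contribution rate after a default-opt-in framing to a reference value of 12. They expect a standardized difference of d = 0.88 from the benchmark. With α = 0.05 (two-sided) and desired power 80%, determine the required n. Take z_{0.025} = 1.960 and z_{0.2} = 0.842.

n = 11

For a one-sample test: n = ((z_{α/2} + z_β) / d)².
z_{α/2} + z_β = 1.960 + 0.842 = 2.802.
n = (2.802 / 0.88)² = 3.184² = 10.14.
Round up.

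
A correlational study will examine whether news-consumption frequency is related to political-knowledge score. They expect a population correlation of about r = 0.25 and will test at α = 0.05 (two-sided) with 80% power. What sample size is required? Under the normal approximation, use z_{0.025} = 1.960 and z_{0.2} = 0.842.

Fisher's z: C = ½·ln((1+r)/(1−r)) = ½·ln(1.6667) = 0.2554.
n = ((z_{α/2} + z_β)/C)² + 3.
(1.960 + 0.842) / 0.2554 = 2.802 / 0.2554 = 10.971.
n = 10.971² + 3 = 120.36 + 3 = 123.4.
Round up.

n = 124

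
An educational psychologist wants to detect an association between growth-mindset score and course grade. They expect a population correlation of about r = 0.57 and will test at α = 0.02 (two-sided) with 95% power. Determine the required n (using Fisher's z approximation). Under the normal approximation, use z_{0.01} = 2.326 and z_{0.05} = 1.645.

Fisher's z: C = ½·ln((1+r)/(1−r)) = ½·ln(3.6512) = 0.6475.
n = ((z_{α/2} + z_β)/C)² + 3.
(2.326 + 1.645) / 0.6475 = 3.971 / 0.6475 = 6.133.
n = 6.133² + 3 = 37.61 + 3 = 40.6.
Round up.

n = 41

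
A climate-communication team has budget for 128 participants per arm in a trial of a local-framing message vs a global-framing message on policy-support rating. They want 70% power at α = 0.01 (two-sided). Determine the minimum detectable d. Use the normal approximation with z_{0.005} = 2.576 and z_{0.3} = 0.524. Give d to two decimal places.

d_min ≈ 0.39

For two independent groups of n = 128 each: d_min = (z_{α/2} + z_β)·√(2/n).
z-sum = 2.576 + 0.524 = 3.100.
d_min = 3.100 × √(2/128) = 3.100 × 0.1250 = 0.388.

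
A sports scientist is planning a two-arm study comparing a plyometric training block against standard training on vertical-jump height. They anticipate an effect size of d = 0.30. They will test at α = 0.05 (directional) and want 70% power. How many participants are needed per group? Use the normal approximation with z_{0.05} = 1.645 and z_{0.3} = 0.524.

n = 105 per group

For two independent groups with equal n: n = 2·((z_{α} + z_β) / d)².
z_{α} + z_β = 1.645 + 0.524 = 2.169.
n = 2 × (2.169 / 0.30)² = 2 × 7.230² = 2 × 52.27 = 104.5.
Round up to the next whole participant.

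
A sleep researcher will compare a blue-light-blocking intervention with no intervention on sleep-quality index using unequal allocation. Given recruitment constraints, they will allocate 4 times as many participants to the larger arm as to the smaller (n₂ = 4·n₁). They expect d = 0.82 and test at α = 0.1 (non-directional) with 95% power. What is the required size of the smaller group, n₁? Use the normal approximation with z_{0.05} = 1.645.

n₁ = 21

With allocation ratio k = n₂/n₁ = 4, Var(x̄₁−x̄₂) = σ²(1/n₁ + 1/(k·n₁)) = σ²·(k+1)/(k·n₁).
So n₁ = (1 + 1/k)·((z_{α/2} + z_β)/d)² = 1.250 × (3.290/0.82)².
n₁ = 1.250 × 16.10 = 20.1.
Round up: n₁ = 21, giving n₂ = 4 × 21 = 84.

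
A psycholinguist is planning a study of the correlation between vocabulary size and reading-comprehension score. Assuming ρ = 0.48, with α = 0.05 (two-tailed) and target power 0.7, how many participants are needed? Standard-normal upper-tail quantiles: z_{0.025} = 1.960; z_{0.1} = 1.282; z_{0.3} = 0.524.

n = 26

Fisher's z: C = ½·ln((1+r)/(1−r)) = ½·ln(2.8462) = 0.5230.
n = ((z_{α/2} + z_β)/C)² + 3.
(1.960 + 0.524) / 0.5230 = 2.484 / 0.5230 = 4.750.
n = 4.750² + 3 = 22.56 + 3 = 25.6.
Round up.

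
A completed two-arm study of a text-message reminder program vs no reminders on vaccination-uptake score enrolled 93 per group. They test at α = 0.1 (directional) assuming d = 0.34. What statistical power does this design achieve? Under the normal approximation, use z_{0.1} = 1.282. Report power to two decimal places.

For two equal groups, power = Φ(d·√(n/2) − z_{α}).
d·√(n/2) = 0.34 × √(93/2) = 0.34 × 6.819 = 2.318.
z_β = 2.318 − 1.282 = 1.036.
Power = Φ(1.036) = 0.850.

power ≈ 0.85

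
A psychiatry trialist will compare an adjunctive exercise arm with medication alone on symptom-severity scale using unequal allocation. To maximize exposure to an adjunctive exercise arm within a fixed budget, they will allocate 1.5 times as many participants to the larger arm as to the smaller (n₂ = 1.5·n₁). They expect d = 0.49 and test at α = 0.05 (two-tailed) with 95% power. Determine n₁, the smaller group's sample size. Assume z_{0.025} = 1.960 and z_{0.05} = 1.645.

n₁ = 91

With allocation ratio k = n₂/n₁ = 1.5, Var(x̄₁−x̄₂) = σ²(1/n₁ + 1/(k·n₁)) = σ²·(k+1)/(k·n₁).
So n₁ = (1 + 1/k)·((z_{α/2} + z_β)/d)² = 1.667 × (3.605/0.49)².
n₁ = 1.667 × 54.13 = 90.2.
Round up: n₁ = 91, giving n₂ = ⌈1.5 × 91⌉ = ⌈136.5⌉ = 137.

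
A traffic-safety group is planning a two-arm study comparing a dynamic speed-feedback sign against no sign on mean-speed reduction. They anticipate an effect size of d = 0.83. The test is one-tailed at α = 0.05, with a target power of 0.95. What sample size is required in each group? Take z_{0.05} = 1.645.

n = 32 per group

For two independent groups with equal n: n = 2·((z_{α} + z_β) / d)².
z_{α} + z_β = 1.645 + 1.645 = 3.290.
n = 2 × (3.290 / 0.83)² = 2 × 3.964² = 2 × 15.71 = 31.4.
Round up to the next whole participant.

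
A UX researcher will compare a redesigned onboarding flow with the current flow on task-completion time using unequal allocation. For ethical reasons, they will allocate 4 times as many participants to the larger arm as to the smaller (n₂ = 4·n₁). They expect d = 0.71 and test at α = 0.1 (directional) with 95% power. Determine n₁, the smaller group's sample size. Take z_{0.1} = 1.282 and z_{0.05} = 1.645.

With allocation ratio k = n₂/n₁ = 4, Var(x̄₁−x̄₂) = σ²(1/n₁ + 1/(k·n₁)) = σ²·(k+1)/(k·n₁).
So n₁ = (1 + 1/k)·((z_{α} + z_β)/d)² = 1.250 × (2.927/0.71)².
n₁ = 1.250 × 17.00 = 21.2.
Round up: n₁ = 22, giving n₂ = 4 × 22 = 88.

n₁ = 22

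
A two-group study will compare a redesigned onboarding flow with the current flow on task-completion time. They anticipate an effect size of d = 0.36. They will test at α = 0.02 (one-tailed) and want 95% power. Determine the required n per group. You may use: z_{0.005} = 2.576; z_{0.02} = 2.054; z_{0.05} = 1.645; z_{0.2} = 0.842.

n = 212 per group

For two independent groups with equal n: n = 2·((z_{α} + z_β) / d)².
z_{α} + z_β = 2.054 + 1.645 = 3.699.
n = 2 × (3.699 / 0.36)² = 2 × 10.275² = 2 × 105.58 = 211.2.
Round up to the next whole participant.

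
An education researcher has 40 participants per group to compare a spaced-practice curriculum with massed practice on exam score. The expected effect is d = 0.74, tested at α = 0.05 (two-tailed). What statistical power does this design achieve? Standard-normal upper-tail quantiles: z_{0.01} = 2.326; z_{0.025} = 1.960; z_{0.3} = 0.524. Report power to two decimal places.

power ≈ 0.91

For two equal groups, power = Φ(d·√(n/2) − z_{α/2}).
d·√(n/2) = 0.74 × √(40/2) = 0.74 × 4.472 = 3.309.
z_β = 3.309 − 1.960 = 1.349.
Power = Φ(1.349) = 0.911.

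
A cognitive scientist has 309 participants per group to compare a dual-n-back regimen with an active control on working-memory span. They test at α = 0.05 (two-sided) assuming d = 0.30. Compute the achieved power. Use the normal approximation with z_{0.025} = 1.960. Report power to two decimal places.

For two equal groups, power = Φ(d·√(n/2) − z_{α/2}).
d·√(n/2) = 0.30 × √(309/2) = 0.30 × 12.430 = 3.729.
z_β = 3.729 − 1.960 = 1.769.
Power = Φ(1.769) = 0.962.

power ≈ 0.96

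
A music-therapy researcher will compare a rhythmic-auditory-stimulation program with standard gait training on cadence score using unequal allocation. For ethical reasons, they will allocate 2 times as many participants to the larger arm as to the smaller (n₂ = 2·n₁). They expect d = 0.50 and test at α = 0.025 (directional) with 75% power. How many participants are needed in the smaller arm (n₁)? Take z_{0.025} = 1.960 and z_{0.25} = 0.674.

n₁ = 42

With allocation ratio k = n₂/n₁ = 2, Var(x̄₁−x̄₂) = σ²(1/n₁ + 1/(k·n₁)) = σ²·(k+1)/(k·n₁).
So n₁ = (1 + 1/k)·((z_{α} + z_β)/d)² = 1.500 × (2.634/0.50)².
n₁ = 1.500 × 27.75 = 41.6.
Round up: n₁ = 42, giving n₂ = 2 × 42 = 84.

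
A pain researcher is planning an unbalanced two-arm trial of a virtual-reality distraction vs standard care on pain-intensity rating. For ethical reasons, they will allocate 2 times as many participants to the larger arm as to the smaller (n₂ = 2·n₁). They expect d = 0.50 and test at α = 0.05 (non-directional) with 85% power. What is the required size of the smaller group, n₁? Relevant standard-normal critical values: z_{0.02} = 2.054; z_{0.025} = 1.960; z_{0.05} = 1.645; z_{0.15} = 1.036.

With allocation ratio k = n₂/n₁ = 2, Var(x̄₁−x̄₂) = σ²(1/n₁ + 1/(k·n₁)) = σ²·(k+1)/(k·n₁).
So n₁ = (1 + 1/k)·((z_{α/2} + z_β)/d)² = 1.500 × (2.996/0.50)².
n₁ = 1.500 × 35.90 = 53.9.
Round up: n₁ = 54, giving n₂ = 2 × 54 = 108.

n₁ = 54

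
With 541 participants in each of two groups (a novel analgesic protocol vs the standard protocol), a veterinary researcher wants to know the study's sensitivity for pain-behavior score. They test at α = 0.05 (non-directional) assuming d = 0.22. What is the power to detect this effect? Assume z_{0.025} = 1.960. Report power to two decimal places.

power ≈ 0.95

For two equal groups, power = Φ(d·√(n/2) − z_{α/2}).
d·√(n/2) = 0.22 × √(541/2) = 0.22 × 16.447 = 3.618.
z_β = 3.618 − 1.960 = 1.658.
Power = Φ(1.658) = 0.951.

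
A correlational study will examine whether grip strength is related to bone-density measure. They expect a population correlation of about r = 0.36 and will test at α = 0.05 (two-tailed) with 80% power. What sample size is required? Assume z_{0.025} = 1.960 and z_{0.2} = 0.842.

n = 59

Fisher's z: C = ½·ln((1+r)/(1−r)) = ½·ln(2.1250) = 0.3769.
n = ((z_{α/2} + z_β)/C)² + 3.
(1.960 + 0.842) / 0.3769 = 2.802 / 0.3769 = 7.434.
n = 7.434² + 3 = 55.27 + 3 = 58.3.
Round up.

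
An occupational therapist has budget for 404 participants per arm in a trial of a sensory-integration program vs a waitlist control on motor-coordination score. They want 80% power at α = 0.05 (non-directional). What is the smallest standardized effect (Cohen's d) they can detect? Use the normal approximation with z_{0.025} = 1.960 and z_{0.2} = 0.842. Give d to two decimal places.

d_min ≈ 0.20

For two independent groups of n = 404 each: d_min = (z_{α/2} + z_β)·√(2/n).
z-sum = 1.960 + 0.842 = 2.802.
d_min = 2.802 × √(2/404) = 2.802 × 0.0704 = 0.197.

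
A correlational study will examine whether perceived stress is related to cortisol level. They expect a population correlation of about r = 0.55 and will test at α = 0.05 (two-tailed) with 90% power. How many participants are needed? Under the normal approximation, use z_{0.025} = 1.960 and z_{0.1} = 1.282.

Fisher's z: C = ½·ln((1+r)/(1−r)) = ½·ln(3.4444) = 0.6184.
n = ((z_{α/2} + z_β)/C)² + 3.
(1.960 + 1.282) / 0.6184 = 3.242 / 0.6184 = 5.243.
n = 5.243² + 3 = 27.48 + 3 = 30.5.
Round up.

n = 31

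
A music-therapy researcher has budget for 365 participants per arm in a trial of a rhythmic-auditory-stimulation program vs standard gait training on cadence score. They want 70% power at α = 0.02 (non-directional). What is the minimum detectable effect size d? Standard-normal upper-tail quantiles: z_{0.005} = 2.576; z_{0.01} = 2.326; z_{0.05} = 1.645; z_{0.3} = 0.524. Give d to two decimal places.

d_min ≈ 0.21

For two independent groups of n = 365 each: d_min = (z_{α/2} + z_β)·√(2/n).
z-sum = 2.326 + 0.524 = 2.850.
d_min = 2.850 × √(2/365) = 2.850 × 0.0740 = 0.211.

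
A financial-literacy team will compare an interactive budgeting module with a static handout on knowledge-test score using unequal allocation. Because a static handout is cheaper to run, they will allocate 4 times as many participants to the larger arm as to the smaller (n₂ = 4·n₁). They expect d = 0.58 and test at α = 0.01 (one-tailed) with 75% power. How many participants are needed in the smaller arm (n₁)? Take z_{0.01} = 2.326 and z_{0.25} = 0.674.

With allocation ratio k = n₂/n₁ = 4, Var(x̄₁−x̄₂) = σ²(1/n₁ + 1/(k·n₁)) = σ²·(k+1)/(k·n₁).
So n₁ = (1 + 1/k)·((z_{α} + z_β)/d)² = 1.250 × (3.000/0.58)².
n₁ = 1.250 × 26.75 = 33.4.
Round up: n₁ = 34, giving n₂ = 4 × 34 = 136.

n₁ = 34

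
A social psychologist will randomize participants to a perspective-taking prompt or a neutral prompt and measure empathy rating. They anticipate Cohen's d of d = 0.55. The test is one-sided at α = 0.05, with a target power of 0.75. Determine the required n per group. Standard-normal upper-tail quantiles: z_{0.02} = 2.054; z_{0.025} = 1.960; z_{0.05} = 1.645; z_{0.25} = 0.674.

n = 36 per group

For two independent groups with equal n: n = 2·((z_{α} + z_β) / d)².
z_{α} + z_β = 1.645 + 0.674 = 2.319.
n = 2 × (2.319 / 0.55)² = 2 × 4.216² = 2 × 17.78 = 35.6.
Round up to the next whole participant.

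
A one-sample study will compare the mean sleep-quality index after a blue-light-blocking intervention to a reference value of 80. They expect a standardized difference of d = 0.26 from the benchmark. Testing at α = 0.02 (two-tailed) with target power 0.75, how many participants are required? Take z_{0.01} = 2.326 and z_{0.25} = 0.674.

For a one-sample test: n = ((z_{α/2} + z_β) / d)².
z_{α/2} + z_β = 2.326 + 0.674 = 3.000.
n = (3.000 / 0.26)² = 11.538² = 133.14.
Round up.

n = 134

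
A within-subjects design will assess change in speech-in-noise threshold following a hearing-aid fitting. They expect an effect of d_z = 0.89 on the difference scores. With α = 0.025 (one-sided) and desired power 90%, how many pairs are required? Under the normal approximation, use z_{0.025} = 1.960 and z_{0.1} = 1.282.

n = 14 pairs

For a paired (one-sample on differences) test: n = ((z_{α} + z_β) / d)².
z_{α} + z_β = 1.960 + 1.282 = 3.242.
n = (3.242 / 0.89)² = 3.643² = 13.27.
Round up.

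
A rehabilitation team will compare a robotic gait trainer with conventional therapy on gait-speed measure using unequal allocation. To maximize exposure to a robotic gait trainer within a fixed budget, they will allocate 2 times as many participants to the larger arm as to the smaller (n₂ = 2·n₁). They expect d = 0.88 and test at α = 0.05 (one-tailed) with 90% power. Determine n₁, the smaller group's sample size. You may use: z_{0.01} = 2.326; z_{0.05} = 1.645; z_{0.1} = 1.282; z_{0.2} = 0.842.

n₁ = 17

With allocation ratio k = n₂/n₁ = 2, Var(x̄₁−x̄₂) = σ²(1/n₁ + 1/(k·n₁)) = σ²·(k+1)/(k·n₁).
So n₁ = (1 + 1/k)·((z_{α} + z_β)/d)² = 1.500 × (2.927/0.88)².
n₁ = 1.500 × 11.06 = 16.6.
Round up: n₁ = 17, giving n₂ = 2 × 17 = 34.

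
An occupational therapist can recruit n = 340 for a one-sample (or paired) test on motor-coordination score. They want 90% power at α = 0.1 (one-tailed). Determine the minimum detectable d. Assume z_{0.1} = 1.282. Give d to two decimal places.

d_min ≈ 0.14

For a single sample (or paired design) of n = 340: d_min = (z_{α} + z_β)/√n.
z-sum = 1.282 + 1.282 = 2.564.
d_min = 2.564 / √340 = 2.564 / 18.439 = 0.139.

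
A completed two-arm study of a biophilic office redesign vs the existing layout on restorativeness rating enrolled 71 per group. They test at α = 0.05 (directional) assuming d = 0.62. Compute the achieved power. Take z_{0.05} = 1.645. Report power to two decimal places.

For two equal groups, power = Φ(d·√(n/2) − z_{α}).
d·√(n/2) = 0.62 × √(71/2) = 0.62 × 5.958 = 3.694.
z_β = 3.694 − 1.645 = 2.049.
Power = Φ(2.049) = 0.980.

power ≈ 0.98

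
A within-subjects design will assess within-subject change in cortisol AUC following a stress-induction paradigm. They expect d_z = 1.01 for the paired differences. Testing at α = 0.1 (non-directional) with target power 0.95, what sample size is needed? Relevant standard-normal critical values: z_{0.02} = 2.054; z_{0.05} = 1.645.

n = 11 pairs

For a paired (one-sample on differences) test: n = ((z_{α/2} + z_β) / d)².
z_{α/2} + z_β = 1.645 + 1.645 = 3.290.
n = (3.290 / 1.01)² = 3.257² = 10.61.
Round up.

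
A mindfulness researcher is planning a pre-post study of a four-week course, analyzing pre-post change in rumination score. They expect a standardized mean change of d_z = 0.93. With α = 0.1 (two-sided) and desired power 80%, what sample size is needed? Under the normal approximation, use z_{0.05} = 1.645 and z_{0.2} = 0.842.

n = 8 pairs

For a paired (one-sample on differences) test: n = ((z_{α/2} + z_β) / d)².
z_{α/2} + z_β = 1.645 + 0.842 = 2.487.
n = (2.487 / 0.93)² = 2.674² = 7.15.
Round up.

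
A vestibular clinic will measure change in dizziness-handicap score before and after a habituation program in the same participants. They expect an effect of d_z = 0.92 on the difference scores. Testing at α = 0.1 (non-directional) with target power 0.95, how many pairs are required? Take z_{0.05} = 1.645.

n = 13 pairs

For a paired (one-sample on differences) test: n = ((z_{α/2} + z_β) / d)².
z_{α/2} + z_β = 1.645 + 1.645 = 3.290.
n = (3.290 / 0.92)² = 3.576² = 12.79.
Round up.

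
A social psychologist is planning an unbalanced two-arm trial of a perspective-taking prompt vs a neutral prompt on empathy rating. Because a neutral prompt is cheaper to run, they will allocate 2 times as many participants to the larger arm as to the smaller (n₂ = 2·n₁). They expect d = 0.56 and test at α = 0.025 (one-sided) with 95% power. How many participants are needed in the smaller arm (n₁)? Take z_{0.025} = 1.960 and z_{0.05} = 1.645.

With allocation ratio k = n₂/n₁ = 2, Var(x̄₁−x̄₂) = σ²(1/n₁ + 1/(k·n₁)) = σ²·(k+1)/(k·n₁).
So n₁ = (1 + 1/k)·((z_{α} + z_β)/d)² = 1.500 × (3.605/0.56)².
n₁ = 1.500 × 41.44 = 62.2.
Round up: n₁ = 63, giving n₂ = 2 × 63 = 126.

n₁ = 63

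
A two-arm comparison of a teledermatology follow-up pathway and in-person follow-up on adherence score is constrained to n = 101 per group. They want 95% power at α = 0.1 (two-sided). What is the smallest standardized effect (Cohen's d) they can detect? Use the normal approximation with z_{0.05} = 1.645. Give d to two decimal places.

d_min ≈ 0.46

For two independent groups of n = 101 each: d_min = (z_{α/2} + z_β)·√(2/n).
z-sum = 1.645 + 1.645 = 3.290.
d_min = 3.290 × √(2/101) = 3.290 × 0.1407 = 0.463.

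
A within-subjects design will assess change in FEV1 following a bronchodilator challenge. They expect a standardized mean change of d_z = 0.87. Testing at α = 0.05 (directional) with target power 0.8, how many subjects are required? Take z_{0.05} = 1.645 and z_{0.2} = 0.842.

For a paired (one-sample on differences) test: n = ((z_{α} + z_β) / d)².
z_{α} + z_β = 1.645 + 0.842 = 2.487.
n = (2.487 / 0.87)² = 2.859² = 8.17.
Round up.

n = 9 pairs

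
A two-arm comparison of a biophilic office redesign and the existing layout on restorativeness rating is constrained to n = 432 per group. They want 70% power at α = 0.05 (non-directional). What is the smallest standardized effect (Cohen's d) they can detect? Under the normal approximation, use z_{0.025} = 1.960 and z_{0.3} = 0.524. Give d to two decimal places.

d_min ≈ 0.17

For two independent groups of n = 432 each: d_min = (z_{α/2} + z_β)·√(2/n).
z-sum = 1.960 + 0.524 = 2.484.
d_min = 2.484 × √(2/432) = 2.484 × 0.0680 = 0.169.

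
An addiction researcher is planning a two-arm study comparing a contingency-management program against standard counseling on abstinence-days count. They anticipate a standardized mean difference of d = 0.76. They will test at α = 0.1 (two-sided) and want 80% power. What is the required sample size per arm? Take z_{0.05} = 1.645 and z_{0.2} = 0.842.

For two independent groups with equal n: n = 2·((z_{α/2} + z_β) / d)².
z_{α/2} + z_β = 1.645 + 0.842 = 2.487.
n = 2 × (2.487 / 0.76)² = 2 × 3.272² = 2 × 10.71 = 21.4.
Round up to the next whole participant.

n = 22 per group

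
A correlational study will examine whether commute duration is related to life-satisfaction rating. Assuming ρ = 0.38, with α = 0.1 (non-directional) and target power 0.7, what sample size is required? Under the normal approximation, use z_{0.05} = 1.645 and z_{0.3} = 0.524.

n = 33

Fisher's z: C = ½·ln((1+r)/(1−r)) = ½·ln(2.2258) = 0.4001.
n = ((z_{α/2} + z_β)/C)² + 3.
(1.645 + 0.524) / 0.4001 = 2.169 / 0.4001 = 5.421.
n = 5.421² + 3 = 29.39 + 3 = 32.4.
Round up.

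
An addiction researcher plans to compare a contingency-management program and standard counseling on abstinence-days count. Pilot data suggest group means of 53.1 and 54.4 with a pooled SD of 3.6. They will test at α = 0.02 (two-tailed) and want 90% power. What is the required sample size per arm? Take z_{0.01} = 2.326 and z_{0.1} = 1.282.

n = 200 per group

Cohen's d = |M₁ − M₂| / SD_pooled = |53.1 − 54.4| / 3.6 = 1.3 / 3.6 = 0.361.
For two independent groups with equal n: n = 2·((z_{α/2} + z_β) / d)².
z_{α/2} + z_β = 2.326 + 1.282 = 3.608.
n = 2 × (3.608 / 0.361)² = 2 × 9.994² = 2 × 99.89 = 199.8.
Round up to the next whole participant.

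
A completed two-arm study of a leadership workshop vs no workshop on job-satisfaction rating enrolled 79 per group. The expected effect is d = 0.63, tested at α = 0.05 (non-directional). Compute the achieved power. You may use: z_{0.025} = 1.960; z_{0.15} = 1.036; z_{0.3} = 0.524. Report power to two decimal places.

power ≈ 0.98

For two equal groups, power = Φ(d·√(n/2) − z_{α/2}).
d·√(n/2) = 0.63 × √(79/2) = 0.63 × 6.285 = 3.959.
z_β = 3.959 − 1.960 = 1.999.
Power = Φ(1.999) = 0.977.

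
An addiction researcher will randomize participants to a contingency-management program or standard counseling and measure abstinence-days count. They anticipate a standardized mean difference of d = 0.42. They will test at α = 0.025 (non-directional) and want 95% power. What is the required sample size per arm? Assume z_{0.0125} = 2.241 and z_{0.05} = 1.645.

For two independent groups with equal n: n = 2·((z_{α/2} + z_β) / d)².
z_{α/2} + z_β = 2.241 + 1.645 = 3.886.
n = 2 × (3.886 / 0.42)² = 2 × 9.252² = 2 × 85.61 = 171.2.
Round up to the next whole participant.

n = 172 per group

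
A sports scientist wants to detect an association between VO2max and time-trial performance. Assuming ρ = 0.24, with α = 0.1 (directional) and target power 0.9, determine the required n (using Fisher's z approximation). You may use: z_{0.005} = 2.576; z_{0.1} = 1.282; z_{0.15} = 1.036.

Fisher's z: C = ½·ln((1+r)/(1−r)) = ½·ln(1.6316) = 0.2448.
n = ((z_{α} + z_β)/C)² + 3.
(1.282 + 1.282) / 0.2448 = 2.564 / 0.2448 = 10.474.
n = 10.474² + 3 = 109.70 + 3 = 112.7.
Round up.

n = 113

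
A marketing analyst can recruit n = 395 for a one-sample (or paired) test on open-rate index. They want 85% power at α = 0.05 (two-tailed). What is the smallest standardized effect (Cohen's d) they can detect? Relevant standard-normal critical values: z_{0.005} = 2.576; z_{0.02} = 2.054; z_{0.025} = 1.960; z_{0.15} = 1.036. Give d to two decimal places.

For a single sample (or paired design) of n = 395: d_min = (z_{α/2} + z_β)/√n.
z-sum = 1.960 + 1.036 = 2.996.
d_min = 2.996 / √395 = 2.996 / 19.875 = 0.151.

d_min ≈ 0.15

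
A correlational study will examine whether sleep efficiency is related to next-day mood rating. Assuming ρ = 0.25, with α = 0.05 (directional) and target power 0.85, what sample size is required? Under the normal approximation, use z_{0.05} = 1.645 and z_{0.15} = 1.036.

Fisher's z: C = ½·ln((1+r)/(1−r)) = ½·ln(1.6667) = 0.2554.
n = ((z_{α} + z_β)/C)² + 3.
(1.645 + 1.036) / 0.2554 = 2.681 / 0.2554 = 10.497.
n = 10.497² + 3 = 110.19 + 3 = 113.2.
Round up.

n = 114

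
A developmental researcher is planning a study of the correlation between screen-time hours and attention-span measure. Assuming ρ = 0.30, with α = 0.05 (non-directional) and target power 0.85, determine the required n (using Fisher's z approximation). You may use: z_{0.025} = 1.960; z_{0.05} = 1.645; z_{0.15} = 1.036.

n = 97

Fisher's z: C = ½·ln((1+r)/(1−r)) = ½·ln(1.8571) = 0.3095.
n = ((z_{α/2} + z_β)/C)² + 3.
(1.960 + 1.036) / 0.3095 = 2.996 / 0.3095 = 9.680.
n = 9.680² + 3 = 93.70 + 3 = 96.7.
Round up.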